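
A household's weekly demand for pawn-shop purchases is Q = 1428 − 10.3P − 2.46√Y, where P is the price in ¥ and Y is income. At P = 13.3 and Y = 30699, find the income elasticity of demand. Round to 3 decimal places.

-0.251

At P = 13.3, Y = 30699: Q = 859.990.
Holding P constant, ∂Q/∂Y = -2.46/(2√Y) = -0.0070201.
η_Y = (∂Q/∂Y)·(Y/Q) = -0.0070201 × (30699/859.990) = -0.251.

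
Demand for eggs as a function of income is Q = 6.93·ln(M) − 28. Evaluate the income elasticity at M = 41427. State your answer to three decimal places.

0.152

At M = 41427: Q = 45.678.
dQ/dM = 6.93/M = 0.000167282 at this income.
η = (dQ/dM)·(M/Q) = 0.000167282 × (41427/45.678) = 0.152.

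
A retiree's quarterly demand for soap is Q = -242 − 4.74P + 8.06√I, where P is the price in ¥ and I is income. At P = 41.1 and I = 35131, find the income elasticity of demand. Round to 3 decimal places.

At P = 41.1, I = 35131: Q = 1073.893.
Holding P constant, ∂Q/∂I = 8.06/(2√I) = 0.0215011.
η_I = (∂Q/∂I)·(I/Q) = 0.0215011 × (35131/1073.893) = 0.703.

0.703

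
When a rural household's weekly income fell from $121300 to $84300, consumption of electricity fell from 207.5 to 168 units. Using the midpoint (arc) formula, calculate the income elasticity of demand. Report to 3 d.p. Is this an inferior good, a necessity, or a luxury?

ΔQ = 168 − 207.5 = -39.5; midpoint Q̄ = (207.5 + 168)/2 = 187.75.
ΔI = 84300 − 121300 = -37000; midpoint Ī = (121300 + 84300)/2 = 102800.
η = (ΔQ/Q̄) ÷ (ΔI/Ī) = (-39.5/187.75) ÷ (-37000/102800) = 0.585.
0 < η < 1 ⇒ necessity.

0.585 (necessity)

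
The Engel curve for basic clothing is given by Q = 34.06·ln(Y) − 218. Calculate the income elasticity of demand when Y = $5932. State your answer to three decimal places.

At Y = 5932: Q = 77.917.
dQ/dY = 34.06/Y = 0.00574174 at this income.
η = (dQ/dY)·(Y/Q) = 0.00574174 × (5932/77.917) = 0.437.

0.437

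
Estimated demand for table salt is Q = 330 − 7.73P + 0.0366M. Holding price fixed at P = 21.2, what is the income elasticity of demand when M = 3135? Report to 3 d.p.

0.409

At P = 21.2, M = 3135: Q = 280.865.
Holding P constant, ∂Q/∂M = 0.0366.
η_M = (∂Q/∂M)·(M/Q) = 0.0366 × (3135/280.865) = 0.409.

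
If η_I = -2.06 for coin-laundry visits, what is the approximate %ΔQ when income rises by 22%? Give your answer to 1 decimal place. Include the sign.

-45.3%

%ΔQ ≈ η × %ΔI = -2.06 × 22% = -45.3%.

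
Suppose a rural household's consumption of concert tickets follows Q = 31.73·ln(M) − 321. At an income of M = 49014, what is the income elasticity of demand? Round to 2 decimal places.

1.46

At M = 49014: Q = 21.680.
dQ/dM = 31.73/M = 0.000647366 at this income.
η = (dQ/dM)·(M/Q) = 0.000647366 × (49014/21.680) = 1.46.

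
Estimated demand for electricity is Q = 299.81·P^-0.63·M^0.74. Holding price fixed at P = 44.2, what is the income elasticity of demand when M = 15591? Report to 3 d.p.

For a multiplicative demand Q = A·P^α·M^β, the income elasticity is β everywhere.
Here β = 0.74, so η = 0.740.

0.740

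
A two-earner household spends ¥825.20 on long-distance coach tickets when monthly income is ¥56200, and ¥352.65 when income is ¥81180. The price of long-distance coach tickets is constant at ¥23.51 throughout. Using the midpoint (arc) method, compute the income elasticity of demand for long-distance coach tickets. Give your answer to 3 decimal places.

-2.206

With a constant price, Q₁ = 825.20/23.51 = 35.100 and Q₂ = 352.65/23.51 = 15.000 (equivalently, work directly with expenditure since P cancels).
Midpoint %ΔQ = (352.65 − 825.20)/588.92 = -0.80239; midpoint %ΔI = (81180 − 56200)/68690 = 0.36366.
η = -0.80239 / 0.36366 = -2.206.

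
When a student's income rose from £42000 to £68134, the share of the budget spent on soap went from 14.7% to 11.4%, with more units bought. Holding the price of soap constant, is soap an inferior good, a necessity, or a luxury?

Quantity rises but the budget share falls as income rises, so 0 < η < 1.

necessity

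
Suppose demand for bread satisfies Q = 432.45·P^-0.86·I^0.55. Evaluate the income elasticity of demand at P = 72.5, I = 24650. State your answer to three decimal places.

0.550

For a multiplicative demand Q = A·P^α·I^β, the income elasticity is β everywhere.
Here β = 0.55, so η = 0.550.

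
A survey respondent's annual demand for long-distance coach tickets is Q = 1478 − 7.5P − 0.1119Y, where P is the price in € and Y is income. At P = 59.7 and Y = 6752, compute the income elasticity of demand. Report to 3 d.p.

-2.750

At P = 59.7, Y = 6752: Q = 274.701.
Holding P constant, ∂Q/∂Y = −0.1119.
η_Y = (∂Q/∂Y)·(Y/Q) = -0.1119 × (6752/274.701) = -2.750.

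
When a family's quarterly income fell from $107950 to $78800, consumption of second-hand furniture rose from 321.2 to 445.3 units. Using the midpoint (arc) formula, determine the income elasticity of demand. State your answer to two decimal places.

-1.04

ΔQ = 445.3 − 321.2 = 124.1; midpoint Q̄ = (321.2 + 445.3)/2 = 383.25.
ΔI = 78800 − 107950 = -29150; midpoint Ī = (107950 + 78800)/2 = 93375.
η = (ΔQ/Q̄) ÷ (ΔI/Ī) = (124.1/383.25) ÷ (-29150/93375) = -1.04.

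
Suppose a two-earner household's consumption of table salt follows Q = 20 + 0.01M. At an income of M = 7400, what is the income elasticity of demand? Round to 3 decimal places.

At M = 7400: Q = 94.000.
dQ/dM = 0.01.
η = (dQ/dM)·(M/Q) = 0.01 × (7400/94.000) = 0.787.

0.787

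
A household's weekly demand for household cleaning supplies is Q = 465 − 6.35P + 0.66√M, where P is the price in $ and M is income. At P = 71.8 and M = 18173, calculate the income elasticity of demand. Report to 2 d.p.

At P = 71.8, M = 18173: Q = 98.043.
Holding P constant, ∂Q/∂M = 0.66/(2√M) = 0.00244794.
η_M = (∂Q/∂M)·(M/Q) = 0.00244794 × (18173/98.043) = 0.45.

0.45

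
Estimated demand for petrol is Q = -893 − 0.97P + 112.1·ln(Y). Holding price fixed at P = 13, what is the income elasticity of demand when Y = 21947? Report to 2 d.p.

0.52

At P = 13, Y = 21947: Q = 214.985.
Holding P constant, ∂Q/∂Y = 112.1/Y = 0.00510776.
η_Y = (∂Q/∂Y)·(Y/Q) = 0.00510776 × (21947/214.985) = 0.52.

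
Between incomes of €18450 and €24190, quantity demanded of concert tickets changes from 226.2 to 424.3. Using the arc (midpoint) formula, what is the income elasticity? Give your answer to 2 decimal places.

2.26

ΔQ = 424.3 − 226.2 = 198.1; midpoint Q̄ = (226.2 + 424.3)/2 = 325.25.
ΔI = 24190 − 18450 = 5740; midpoint Ī = (18450 + 24190)/2 = 21320.
η = (ΔQ/Q̄) ÷ (ΔI/Ī) = (198.1/325.25) ÷ (5740/21320) = 2.26.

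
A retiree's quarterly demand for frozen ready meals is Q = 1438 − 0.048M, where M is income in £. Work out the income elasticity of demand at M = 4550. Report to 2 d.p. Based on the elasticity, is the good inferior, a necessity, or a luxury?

At M = 4550: Q = 1219.600.
dQ/dM = −0.048.
η = (dQ/dM)·(M/Q) = -0.048 × (4550/1219.600) = -0.18.
Since η < 0, the good is an inferior good.

-0.18 (inferior good)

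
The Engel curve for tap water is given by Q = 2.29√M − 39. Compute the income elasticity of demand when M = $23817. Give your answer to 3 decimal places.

At M = 23817: Q = 314.410.
dQ/dM = 2.29/(2√M) = 0.00741928 at this income.
η = (dQ/dM)·(M/Q) = 0.00741928 × (23817/314.410) = 0.562.

0.562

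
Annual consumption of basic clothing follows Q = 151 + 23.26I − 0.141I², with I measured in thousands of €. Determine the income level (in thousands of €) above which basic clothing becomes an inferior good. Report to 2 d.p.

82.48

dQ/dI = 23.26 − 0.282I.
The good is inferior where dQ/dI < 0. Setting dQ/dI = 0 gives I = 23.26 / 0.282 = 82.48.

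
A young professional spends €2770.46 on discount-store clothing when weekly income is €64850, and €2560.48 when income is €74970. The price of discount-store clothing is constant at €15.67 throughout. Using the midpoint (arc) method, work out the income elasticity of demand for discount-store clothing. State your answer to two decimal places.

With a constant price, Q₁ = 2770.46/15.67 = 176.800 and Q₂ = 2560.48/15.67 = 163.400 (equivalently, work directly with expenditure since P cancels).
Midpoint %ΔQ = (2560.48 − 2770.46)/2665.47 = -0.07878; midpoint %ΔI = (74970 − 64850)/69910 = 0.14476.
η = -0.07878 / 0.14476 = -0.54.

-0.54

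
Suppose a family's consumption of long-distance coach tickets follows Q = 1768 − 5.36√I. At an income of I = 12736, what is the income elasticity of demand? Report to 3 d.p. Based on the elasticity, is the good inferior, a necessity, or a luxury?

At I = 12736: Q = 1163.103.
dQ/dI = -5.36/(2√I) = -0.0237475 at this income.
η = (dQ/dI)·(I/Q) = -0.0237475 × (12736/1163.103) = -0.260.
Since η < 0, the good is an inferior good.

-0.260 (inferior good)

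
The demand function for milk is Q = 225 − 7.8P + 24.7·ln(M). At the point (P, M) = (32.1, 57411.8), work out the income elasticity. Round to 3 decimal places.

At P = 32.1, M = 57411.8: Q = 245.283.
Holding P constant, ∂Q/∂M = 24.7/M = 0.000430225.
η_M = (∂Q/∂M)·(M/Q) = 0.000430225 × (57411.8/245.283) = 0.101.

0.101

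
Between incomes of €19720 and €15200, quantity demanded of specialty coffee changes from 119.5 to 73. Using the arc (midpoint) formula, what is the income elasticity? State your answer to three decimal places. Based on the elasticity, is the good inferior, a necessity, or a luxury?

ΔQ = 73 − 119.5 = -46.5; midpoint Q̄ = (119.5 + 73)/2 = 96.25.
ΔI = 15200 − 19720 = -4520; midpoint Ī = (19720 + 15200)/2 = 17460.
η = (ΔQ/Q̄) ÷ (ΔI/Ī) = (-46.5/96.25) ÷ (-4520/17460) = 1.866.
η > 1 ⇒ luxury.

1.866 (luxury)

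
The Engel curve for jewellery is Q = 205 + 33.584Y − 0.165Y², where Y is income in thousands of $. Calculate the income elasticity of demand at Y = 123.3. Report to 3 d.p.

At Y = 123.3: Q = 1837.4304.
dQ/dY = 33.584 − 0.33Y = -7.10500.
η = (dQ/dY)·(Y/Q) = -7.10500 × (123.3/1837.4304) = -0.477.

-0.477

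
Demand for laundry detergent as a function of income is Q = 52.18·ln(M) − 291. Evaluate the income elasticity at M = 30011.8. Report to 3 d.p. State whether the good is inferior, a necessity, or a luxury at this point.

At M = 30011.8: Q = 246.942.
dQ/dM = 52.18/M = 0.00173865 at this income.
η = (dQ/dM)·(M/Q) = 0.00173865 × (30011.8/246.942) = 0.211.
Since 0 < η < 1, the good is a necessity.

0.211 (necessity)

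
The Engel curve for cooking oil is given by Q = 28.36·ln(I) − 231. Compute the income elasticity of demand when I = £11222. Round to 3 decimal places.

0.847

At I = 11222: Q = 33.475.
dQ/dI = 28.36/I = 0.00252718 at this income.
η = (dQ/dI)·(I/Q) = 0.00252718 × (11222/33.475) = 0.847.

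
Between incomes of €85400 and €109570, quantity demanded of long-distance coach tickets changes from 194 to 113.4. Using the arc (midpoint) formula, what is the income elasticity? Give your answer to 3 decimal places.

-2.115

ΔQ = 113.4 − 194 = -80.6; midpoint Q̄ = (194 + 113.4)/2 = 153.7.
ΔI = 109570 − 85400 = 24170; midpoint Ī = (85400 + 109570)/2 = 97485.
η = (ΔQ/Q̄) ÷ (ΔI/Ī) = (-80.6/153.7) ÷ (24170/97485) = -2.115.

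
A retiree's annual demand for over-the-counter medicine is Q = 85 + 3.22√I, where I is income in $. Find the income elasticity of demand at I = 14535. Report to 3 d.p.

At I = 14535: Q = 473.207.
dQ/dI = 3.22/(2√I) = 0.0133542 at this income.
η = (dQ/dI)·(I/Q) = 0.0133542 × (14535/473.207) = 0.410.

0.410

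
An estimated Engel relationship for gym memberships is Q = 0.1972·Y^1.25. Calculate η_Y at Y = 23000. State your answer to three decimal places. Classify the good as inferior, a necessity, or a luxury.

1.250 (luxury)

For Q = A·Y^β the income elasticity is constant and equal to β.
Here β = 1.25, so η = 1.250.
Since η > 1, the good is a luxury.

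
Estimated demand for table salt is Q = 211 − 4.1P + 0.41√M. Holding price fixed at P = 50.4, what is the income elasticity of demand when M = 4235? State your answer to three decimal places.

At P = 50.4, M = 4235: Q = 31.042.
Holding P constant, ∂Q/∂M = 0.41/(2√M) = 0.00315012.
η_M = (∂Q/∂M)·(M/Q) = 0.00315012 × (4235/31.042) = 0.430.

0.430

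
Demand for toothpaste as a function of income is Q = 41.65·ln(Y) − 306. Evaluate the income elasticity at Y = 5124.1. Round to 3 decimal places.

At Y = 5124.1: Q = 49.762.
dQ/dY = 41.65/Y = 0.00812826 at this income.
η = (dQ/dY)·(Y/Q) = 0.00812826 × (5124.1/49.762) = 0.837.

0.837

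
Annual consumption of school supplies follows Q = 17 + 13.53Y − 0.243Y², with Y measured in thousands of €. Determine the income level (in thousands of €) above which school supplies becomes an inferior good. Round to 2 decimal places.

dQ/dY = 13.53 − 0.486Y.
The good is inferior where dQ/dY < 0. Setting dQ/dY = 0 gives Y = 13.53 / 0.486 = 27.84.

27.84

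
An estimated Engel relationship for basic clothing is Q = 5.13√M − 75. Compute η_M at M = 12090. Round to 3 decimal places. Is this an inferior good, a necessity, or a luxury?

At M = 12090: Q = 489.067.
dQ/dM = 5.13/(2√M) = 0.0233278 at this income.
η = (dQ/dM)·(M/Q) = 0.0233278 × (12090/489.067) = 0.577.
Since 0 < η < 1, the good is a necessity.

0.577 (necessity)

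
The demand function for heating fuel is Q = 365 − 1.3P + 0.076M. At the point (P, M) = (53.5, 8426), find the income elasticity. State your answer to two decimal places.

At P = 53.5, M = 8426: Q = 935.826.
Holding P constant, ∂Q/∂M = 0.076.
η_M = (∂Q/∂M)·(M/Q) = 0.076 × (8426/935.826) = 0.68.

0.68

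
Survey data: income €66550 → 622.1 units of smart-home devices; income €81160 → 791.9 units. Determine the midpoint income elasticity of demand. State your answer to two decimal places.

1.21

ΔQ = 791.9 − 622.1 = 169.8; midpoint Q̄ = (622.1 + 791.9)/2 = 707.
ΔI = 81160 − 66550 = 14610; midpoint Ī = (66550 + 81160)/2 = 73855.
η = (ΔQ/Q̄) ÷ (ΔI/Ī) = (169.8/707) ÷ (14610/73855) = 1.21.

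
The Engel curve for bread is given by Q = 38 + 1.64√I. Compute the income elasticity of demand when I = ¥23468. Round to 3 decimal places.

0.434

At I = 23468: Q = 289.236.
dQ/dI = 1.64/(2√I) = 0.00535274 at this income.
η = (dQ/dI)·(I/Q) = 0.00535274 × (23468/289.236) = 0.434.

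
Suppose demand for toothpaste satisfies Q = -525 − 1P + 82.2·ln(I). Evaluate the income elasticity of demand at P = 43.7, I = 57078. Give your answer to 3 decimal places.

At P = 43.7, I = 57078: Q = 331.569.
Holding P constant, ∂Q/∂I = 82.2/I = 0.00144013.
η_I = (∂Q/∂I)·(I/Q) = 0.00144013 × (57078/331.569) = 0.248.

0.248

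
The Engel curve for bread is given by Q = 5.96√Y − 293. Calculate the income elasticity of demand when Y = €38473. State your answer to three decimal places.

At Y = 38473: Q = 876.026.
dQ/dY = 5.96/(2√Y) = 0.0151928 at this income.
η = (dQ/dY)·(Y/Q) = 0.0151928 × (38473/876.026) = 0.667.

0.667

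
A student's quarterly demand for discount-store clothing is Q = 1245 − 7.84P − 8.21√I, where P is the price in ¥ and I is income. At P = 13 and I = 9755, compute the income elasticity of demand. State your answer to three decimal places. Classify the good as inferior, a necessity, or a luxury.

-1.220 (inferior good)

At P = 13, I = 9755: Q = 332.200.
Holding P constant, ∂Q/∂I = -8.21/(2√I) = -0.0415623.
η_I = (∂Q/∂I)·(I/Q) = -0.0415623 × (9755/332.200) = -1.220.
Since η < 0, this is an inferior good.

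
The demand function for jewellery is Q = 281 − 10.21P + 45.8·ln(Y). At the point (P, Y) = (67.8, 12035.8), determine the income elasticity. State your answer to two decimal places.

2.40

At P = 67.8, Y = 12035.8: Q = 19.082.
Holding P constant, ∂Q/∂Y = 45.8/Y = 0.00380531.
η_Y = (∂Q/∂Y)·(Y/Q) = 0.00380531 × (12035.8/19.082) = 2.40.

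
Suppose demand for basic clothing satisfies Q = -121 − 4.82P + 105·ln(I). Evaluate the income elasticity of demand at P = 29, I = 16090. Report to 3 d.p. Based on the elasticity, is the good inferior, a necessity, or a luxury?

0.139 (necessity)

At P = 29, I = 16090: Q = 756.245.
Holding P constant, ∂Q/∂I = 105/I = 0.00652579.
η_I = (∂Q/∂I)·(I/Q) = 0.00652579 × (16090/756.245) = 0.139.
Since 0 < η < 1, this is a necessity.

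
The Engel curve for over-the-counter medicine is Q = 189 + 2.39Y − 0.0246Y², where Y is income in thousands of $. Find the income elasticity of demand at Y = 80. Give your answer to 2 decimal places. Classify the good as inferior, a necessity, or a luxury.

At Y = 80: Q = 222.7600.
dQ/dY = 2.39 − 0.0492Y = -1.54600.
η = (dQ/dY)·(Y/Q) = -1.54600 × (80/222.7600) = -0.56.
η < 0 ⇒ inferior good.

-0.56 (inferior good)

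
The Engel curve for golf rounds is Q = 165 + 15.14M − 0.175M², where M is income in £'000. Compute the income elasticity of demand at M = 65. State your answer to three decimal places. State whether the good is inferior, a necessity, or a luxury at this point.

At M = 65: Q = 409.7250.
dQ/dM = 15.14 − 0.35M = -7.61000.
η = (dQ/dM)·(M/Q) = -7.61000 × (65/409.7250) = -1.207.
η < 0 ⇒ inferior good.

-1.207 (inferior good)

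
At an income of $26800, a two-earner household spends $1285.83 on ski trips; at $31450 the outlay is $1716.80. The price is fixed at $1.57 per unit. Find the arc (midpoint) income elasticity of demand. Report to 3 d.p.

1.798

With a constant price, Q₁ = 1285.83/1.57 = 819.000 and Q₂ = 1716.80/1.57 = 1093.503 (equivalently, work directly with expenditure since P cancels).
Midpoint %ΔQ = (1716.80 − 1285.83)/1501.32 = 0.28706; midpoint %ΔI = (31450 − 26800)/29125 = 0.15966.
η = 0.28706 / 0.15966 = 1.798.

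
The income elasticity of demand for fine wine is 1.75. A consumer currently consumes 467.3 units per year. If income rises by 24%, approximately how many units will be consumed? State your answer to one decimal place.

%ΔQ ≈ η × %ΔI = 1.75 × 24% = 42%.
New Q ≈ 467.3 × (1 + 0.42) = 663.6.

663.6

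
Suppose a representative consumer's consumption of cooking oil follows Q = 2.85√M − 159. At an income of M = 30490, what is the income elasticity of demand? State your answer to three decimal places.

At M = 30490: Q = 338.650.
dQ/dM = 2.85/(2√M) = 0.00816086 at this income.
η = (dQ/dM)·(M/Q) = 0.00816086 × (30490/338.650) = 0.735.

0.735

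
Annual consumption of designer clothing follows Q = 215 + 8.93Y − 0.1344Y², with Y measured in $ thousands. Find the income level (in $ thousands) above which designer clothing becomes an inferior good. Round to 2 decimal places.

dQ/dY = 8.93 − 0.2688Y.
The good is inferior where dQ/dY < 0. Setting dQ/dY = 0 gives Y = 8.93 / 0.2688 = 33.22.

33.22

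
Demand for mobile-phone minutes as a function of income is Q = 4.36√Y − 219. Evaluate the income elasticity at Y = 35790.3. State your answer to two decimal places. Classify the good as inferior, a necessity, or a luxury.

At Y = 35790.3: Q = 605.839.
dQ/dY = 4.36/(2√Y) = 0.0115232 at this income.
η = (dQ/dY)·(Y/Q) = 0.0115232 × (35790.3/605.839) = 0.68.
Since 0 < η < 1, the good is a necessity.

0.68 (necessity)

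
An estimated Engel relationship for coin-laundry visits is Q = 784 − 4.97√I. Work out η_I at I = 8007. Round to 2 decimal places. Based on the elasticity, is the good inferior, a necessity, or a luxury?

-0.66 (inferior good)

At I = 8007: Q = 339.275.
dQ/dI = -4.97/(2√I) = -0.027771 at this income.
η = (dQ/dI)·(I/Q) = -0.027771 × (8007/339.275) = -0.66.
Since η < 0, the good is an inferior good.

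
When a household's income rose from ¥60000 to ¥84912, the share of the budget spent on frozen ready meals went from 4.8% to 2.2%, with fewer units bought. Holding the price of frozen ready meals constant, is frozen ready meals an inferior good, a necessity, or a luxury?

inferior good

Quantity demanded falls as income rises, so η < 0.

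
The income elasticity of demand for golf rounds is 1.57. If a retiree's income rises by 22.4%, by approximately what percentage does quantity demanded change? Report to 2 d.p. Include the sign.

35.17%

%ΔQ ≈ η × %ΔI = 1.57 × 22.4% = 35.17%.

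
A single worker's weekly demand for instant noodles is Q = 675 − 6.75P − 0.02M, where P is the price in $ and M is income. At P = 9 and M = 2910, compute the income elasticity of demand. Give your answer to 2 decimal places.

-0.10

At P = 9, M = 2910: Q = 556.050.
Holding P constant, ∂Q/∂M = −0.02.
η_M = (∂Q/∂M)·(M/Q) = -0.02 × (2910/556.050) = -0.10.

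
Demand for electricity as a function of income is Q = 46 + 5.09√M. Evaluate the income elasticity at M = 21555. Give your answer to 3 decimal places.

0.471

At M = 21555: Q = 793.295.
dQ/dM = 5.09/(2√M) = 0.0173346 at this income.
η = (dQ/dM)·(M/Q) = 0.0173346 × (21555/793.295) = 0.471.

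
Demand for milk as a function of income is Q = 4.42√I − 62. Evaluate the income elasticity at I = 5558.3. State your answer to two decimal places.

At I = 5558.3: Q = 267.529.
dQ/dI = 4.42/(2√I) = 0.0296429 at this income.
η = (dQ/dI)·(I/Q) = 0.0296429 × (5558.3/267.529) = 0.62.

0.62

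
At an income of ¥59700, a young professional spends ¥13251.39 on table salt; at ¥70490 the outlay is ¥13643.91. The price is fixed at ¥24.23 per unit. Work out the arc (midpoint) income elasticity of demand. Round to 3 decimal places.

With a constant price, Q₁ = 13251.39/24.23 = 546.900 and Q₂ = 13643.91/24.23 = 563.100 (equivalently, work directly with expenditure since P cancels).
Midpoint %ΔQ = (13643.91 − 13251.39)/13447.65 = 0.02919; midpoint %ΔI = (70490 − 59700)/65095 = 0.16576.
η = 0.02919 / 0.16576 = 0.176.

0.176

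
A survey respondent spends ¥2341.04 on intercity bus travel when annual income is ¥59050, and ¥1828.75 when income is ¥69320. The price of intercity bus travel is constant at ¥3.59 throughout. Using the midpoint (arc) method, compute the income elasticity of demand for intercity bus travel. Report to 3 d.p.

With a constant price, Q₁ = 2341.04/3.59 = 652.100 and Q₂ = 1828.75/3.59 = 509.401 (equivalently, work directly with expenditure since P cancels).
Midpoint %ΔQ = (1828.75 − 2341.04)/2084.90 = -0.24572; midpoint %ΔI = (69320 − 59050)/64185 = 0.16001.
η = -0.24572 / 0.16001 = -1.536.

-1.536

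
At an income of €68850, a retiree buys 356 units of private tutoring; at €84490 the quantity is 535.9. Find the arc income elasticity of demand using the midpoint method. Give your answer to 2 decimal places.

1.98

ΔQ = 535.9 − 356 = 179.9; midpoint Q̄ = (356 + 535.9)/2 = 445.95.
ΔI = 84490 − 68850 = 15640; midpoint Ī = (68850 + 84490)/2 = 76670.
η = (ΔQ/Q̄) ÷ (ΔI/Ī) = (179.9/445.95) ÷ (15640/76670) = 1.98.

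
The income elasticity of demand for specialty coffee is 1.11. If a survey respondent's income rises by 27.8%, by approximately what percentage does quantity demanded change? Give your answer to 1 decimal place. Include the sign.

%ΔQ ≈ η × %ΔI = 1.11 × 27.8% = 30.9%.

30.9%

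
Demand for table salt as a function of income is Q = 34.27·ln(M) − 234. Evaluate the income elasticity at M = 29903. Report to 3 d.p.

At M = 29903: Q = 119.177.
dQ/dM = 34.27/M = 0.00114604 at this income.
η = (dQ/dM)·(M/Q) = 0.00114604 × (29903/119.177) = 0.288.

0.288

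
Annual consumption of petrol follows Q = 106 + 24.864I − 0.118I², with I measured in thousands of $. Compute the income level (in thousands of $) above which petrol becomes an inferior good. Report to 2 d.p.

dQ/dI = 24.864 − 0.236I.
The good is inferior where dQ/dI < 0. Setting dQ/dI = 0 gives I = 24.864 / 0.236 = 105.36.

105.36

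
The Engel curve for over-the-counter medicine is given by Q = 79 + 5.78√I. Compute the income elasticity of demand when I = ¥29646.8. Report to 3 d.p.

0.463

At I = 29646.8: Q = 1074.215.
dQ/dI = 5.78/(2√I) = 0.0167845 at this income.
η = (dQ/dI)·(I/Q) = 0.0167845 × (29646.8/1074.215) = 0.463.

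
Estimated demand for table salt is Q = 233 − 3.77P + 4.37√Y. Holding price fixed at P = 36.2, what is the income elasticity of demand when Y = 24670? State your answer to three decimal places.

0.438

At P = 36.2, Y = 24670: Q = 782.908.
Holding P constant, ∂Q/∂Y = 4.37/(2√Y) = 0.0139113.
η_Y = (∂Q/∂Y)·(Y/Q) = 0.0139113 × (24670/782.908) = 0.438.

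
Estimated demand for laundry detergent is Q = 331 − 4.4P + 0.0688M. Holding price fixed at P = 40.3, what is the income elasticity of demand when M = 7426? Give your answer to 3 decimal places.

0.769

At P = 40.3, M = 7426: Q = 664.589.
Holding P constant, ∂Q/∂M = 0.0688.
η_M = (∂Q/∂M)·(M/Q) = 0.0688 × (7426/664.589) = 0.769.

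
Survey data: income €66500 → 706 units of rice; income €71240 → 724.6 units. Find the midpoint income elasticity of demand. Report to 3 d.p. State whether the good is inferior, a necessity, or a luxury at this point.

ΔQ = 724.6 − 706 = 18.6; midpoint Q̄ = (706 + 724.6)/2 = 715.3.
ΔI = 71240 − 66500 = 4740; midpoint Ī = (66500 + 71240)/2 = 68870.
η = (ΔQ/Q̄) ÷ (ΔI/Ī) = (18.6/715.3) ÷ (4740/68870) = 0.378.
0 < η < 1 ⇒ necessity.

0.378 (necessity)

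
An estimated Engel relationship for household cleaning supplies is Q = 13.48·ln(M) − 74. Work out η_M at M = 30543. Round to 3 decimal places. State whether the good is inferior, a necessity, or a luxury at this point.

At M = 30543: Q = 65.206.
dQ/dM = 13.48/M = 0.000441345 at this income.
η = (dQ/dM)·(M/Q) = 0.000441345 × (30543/65.206) = 0.207.
Since 0 < η < 1, the good is a necessity.

0.207 (necessity)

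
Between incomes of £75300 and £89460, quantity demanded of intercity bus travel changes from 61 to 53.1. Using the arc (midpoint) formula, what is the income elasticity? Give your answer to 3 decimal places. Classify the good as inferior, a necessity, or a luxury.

-0.806 (inferior good)

ΔQ = 53.1 − 61 = -7.9; midpoint Q̄ = (61 + 53.1)/2 = 57.05.
ΔI = 89460 − 75300 = 14160; midpoint Ī = (75300 + 89460)/2 = 82380.
η = (ΔQ/Q̄) ÷ (ΔI/Ī) = (-7.9/57.05) ÷ (14160/82380) = -0.806.
η < 0 ⇒ inferior good.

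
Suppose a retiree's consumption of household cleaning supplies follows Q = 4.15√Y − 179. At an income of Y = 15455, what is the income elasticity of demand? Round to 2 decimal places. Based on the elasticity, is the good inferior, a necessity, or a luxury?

At Y = 15455: Q = 336.920.
dQ/dY = 4.15/(2√Y) = 0.016691 at this income.
η = (dQ/dY)·(Y/Q) = 0.016691 × (15455/336.920) = 0.77.
Since 0 < η < 1, the good is a necessity.

0.77 (necessity)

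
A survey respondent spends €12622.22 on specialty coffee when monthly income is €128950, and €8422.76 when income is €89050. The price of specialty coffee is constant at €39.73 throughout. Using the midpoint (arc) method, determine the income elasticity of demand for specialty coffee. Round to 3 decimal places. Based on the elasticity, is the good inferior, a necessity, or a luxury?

1.090 (luxury)

With a constant price, Q₁ = 12622.22/39.73 = 317.700 and Q₂ = 8422.76/39.73 = 212.000 (equivalently, work directly with expenditure since P cancels).
Midpoint %ΔQ = (8422.76 − 12622.22)/10522.49 = -0.39909; midpoint %ΔI = (89050 − 128950)/109000 = -0.36606.
η = -0.39909 / -0.36606 = 1.090.
η > 1 ⇒ luxury.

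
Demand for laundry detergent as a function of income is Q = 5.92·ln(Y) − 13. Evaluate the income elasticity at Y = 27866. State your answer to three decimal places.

At Y = 27866: Q = 47.592.
dQ/dY = 5.92/Y = 0.000212445 at this income.
η = (dQ/dY)·(Y/Q) = 0.000212445 × (27866/47.592) = 0.124.

0.124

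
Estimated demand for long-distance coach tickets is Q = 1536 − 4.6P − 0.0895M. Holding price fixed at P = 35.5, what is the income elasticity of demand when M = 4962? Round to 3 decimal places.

At P = 35.5, M = 4962: Q = 928.601.
Holding P constant, ∂Q/∂M = −0.0895.
η_M = (∂Q/∂M)·(M/Q) = -0.0895 × (4962/928.601) = -0.478.

-0.478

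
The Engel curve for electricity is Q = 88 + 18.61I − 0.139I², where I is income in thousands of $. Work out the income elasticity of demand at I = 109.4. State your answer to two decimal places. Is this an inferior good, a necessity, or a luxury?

-2.81 (inferior good)

At I = 109.4: Q = 460.3320.
dQ/dI = 18.61 − 0.278I = -11.80320.
η = (dQ/dI)·(I/Q) = -11.80320 × (109.4/460.3320) = -2.81.
η < 0 ⇒ inferior good.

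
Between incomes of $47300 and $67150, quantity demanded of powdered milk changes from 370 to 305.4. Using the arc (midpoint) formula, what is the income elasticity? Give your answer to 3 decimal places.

ΔQ = 305.4 − 370 = -64.6; midpoint Q̄ = (370 + 305.4)/2 = 337.7.
ΔI = 67150 − 47300 = 19850; midpoint Ī = (47300 + 67150)/2 = 57225.
η = (ΔQ/Q̄) ÷ (ΔI/Ī) = (-64.6/337.7) ÷ (19850/57225) = -0.551.

-0.551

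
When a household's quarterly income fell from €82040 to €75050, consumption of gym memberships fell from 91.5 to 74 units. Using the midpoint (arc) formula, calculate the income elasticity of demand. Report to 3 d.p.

ΔQ = 74 − 91.5 = -17.5; midpoint Q̄ = (91.5 + 74)/2 = 82.75.
ΔI = 75050 − 82040 = -6990; midpoint Ī = (82040 + 75050)/2 = 78545.
η = (ΔQ/Q̄) ÷ (ΔI/Ī) = (-17.5/82.75) ÷ (-6990/78545) = 2.376.

2.376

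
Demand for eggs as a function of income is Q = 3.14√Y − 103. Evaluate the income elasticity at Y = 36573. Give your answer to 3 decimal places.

0.604

At Y = 36573: Q = 497.496.
dQ/dY = 3.14/(2√Y) = 0.00820955 at this income.
η = (dQ/dY)·(Y/Q) = 0.00820955 × (36573/497.496) = 0.604.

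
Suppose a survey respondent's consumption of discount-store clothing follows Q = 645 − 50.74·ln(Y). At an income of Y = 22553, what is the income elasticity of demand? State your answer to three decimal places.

-0.372

At Y = 22553: Q = 136.401.
dQ/dY = -50.74/Y = -0.00224981 at this income.
η = (dQ/dY)·(Y/Q) = -0.00224981 × (22553/136.401) = -0.372.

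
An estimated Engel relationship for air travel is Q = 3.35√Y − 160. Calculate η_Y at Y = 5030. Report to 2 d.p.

At Y = 5030: Q = 77.590.
dQ/dY = 3.35/(2√Y) = 0.0236173 at this income.
η = (dQ/dY)·(Y/Q) = 0.0236173 × (5030/77.590) = 1.53.

1.53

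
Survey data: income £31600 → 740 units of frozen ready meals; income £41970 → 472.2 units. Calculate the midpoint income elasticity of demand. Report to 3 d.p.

ΔQ = 472.2 − 740 = -267.8; midpoint Q̄ = (740 + 472.2)/2 = 606.1.
ΔI = 41970 − 31600 = 10370; midpoint Ī = (31600 + 41970)/2 = 36785.
η = (ΔQ/Q̄) ÷ (ΔI/Ī) = (-267.8/606.1) ÷ (10370/36785) = -1.567.

-1.567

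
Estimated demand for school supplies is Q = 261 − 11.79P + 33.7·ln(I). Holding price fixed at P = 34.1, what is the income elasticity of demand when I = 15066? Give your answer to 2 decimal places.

0.18

At P = 34.1, I = 15066: Q = 183.162.
Holding P constant, ∂Q/∂I = 33.7/I = 0.00223682.
η_I = (∂Q/∂I)·(I/Q) = 0.00223682 × (15066/183.162) = 0.18.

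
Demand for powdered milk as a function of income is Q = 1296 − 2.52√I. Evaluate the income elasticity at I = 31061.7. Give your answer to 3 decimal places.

At I = 31061.7: Q = 851.867.
dQ/dI = -2.52/(2√I) = -0.00714921 at this income.
η = (dQ/dI)·(I/Q) = -0.00714921 × (31061.7/851.867) = -0.261.

-0.261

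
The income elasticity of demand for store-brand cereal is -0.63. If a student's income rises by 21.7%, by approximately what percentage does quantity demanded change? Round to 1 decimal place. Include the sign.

%ΔQ ≈ η × %ΔI = -0.63 × 21.7% = -13.7%.

-13.7%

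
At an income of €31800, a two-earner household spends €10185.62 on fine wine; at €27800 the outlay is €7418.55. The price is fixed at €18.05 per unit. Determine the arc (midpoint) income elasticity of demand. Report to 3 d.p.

2.342

With a constant price, Q₁ = 10185.62/18.05 = 564.300 and Q₂ = 7418.55/18.05 = 411.000 (equivalently, work directly with expenditure since P cancels).
Midpoint %ΔQ = (7418.55 − 10185.62)/8802.09 = -0.31437; midpoint %ΔI = (27800 − 31800)/29800 = -0.13423.
η = -0.31437 / -0.13423 = 2.342.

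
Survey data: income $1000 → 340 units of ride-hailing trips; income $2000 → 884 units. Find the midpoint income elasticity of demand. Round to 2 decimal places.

ΔQ = 884 − 340 = 544; midpoint Q̄ = (340 + 884)/2 = 612.
ΔI = 2000 − 1000 = 1000; midpoint Ī = (1000 + 2000)/2 = 1500.
η = (ΔQ/Q̄) ÷ (ΔI/Ī) = (544/612) ÷ (1000/1500) = 1.33.

1.33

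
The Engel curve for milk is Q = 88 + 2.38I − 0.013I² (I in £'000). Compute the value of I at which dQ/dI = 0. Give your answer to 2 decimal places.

dQ/dI = 2.38 − 0.026I.
The good is inferior where dQ/dI < 0. Setting dQ/dI = 0 gives I = 2.38 / 0.026 = 91.54.

91.54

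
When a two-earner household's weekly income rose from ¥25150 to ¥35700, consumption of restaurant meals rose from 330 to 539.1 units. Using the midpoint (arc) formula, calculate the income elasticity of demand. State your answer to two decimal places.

1.39

ΔQ = 539.1 − 330 = 209.1; midpoint Q̄ = (330 + 539.1)/2 = 434.55.
ΔI = 35700 − 25150 = 10550; midpoint Ī = (25150 + 35700)/2 = 30425.
η = (ΔQ/Q̄) ÷ (ΔI/Ī) = (209.1/434.55) ÷ (10550/30425) = 1.39.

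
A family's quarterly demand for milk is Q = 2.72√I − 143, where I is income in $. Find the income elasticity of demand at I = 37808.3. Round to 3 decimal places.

0.685

At I = 37808.3: Q = 385.886.
dQ/dI = 2.72/(2√I) = 0.00699432 at this income.
η = (dQ/dI)·(I/Q) = 0.00699432 × (37808.3/385.886) = 0.685.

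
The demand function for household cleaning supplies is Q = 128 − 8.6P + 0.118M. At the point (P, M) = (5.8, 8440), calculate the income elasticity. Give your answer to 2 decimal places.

0.93

At P = 5.8, M = 8440: Q = 1074.040.
Holding P constant, ∂Q/∂M = 0.118.
η_M = (∂Q/∂M)·(M/Q) = 0.118 × (8440/1074.040) = 0.93.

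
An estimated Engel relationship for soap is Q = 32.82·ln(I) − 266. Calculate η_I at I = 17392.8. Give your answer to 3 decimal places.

At I = 17392.8: Q = 54.448.
dQ/dI = 32.82/I = 0.00188699 at this income.
η = (dQ/dI)·(I/Q) = 0.00188699 × (17392.8/54.448) = 0.603.

0.603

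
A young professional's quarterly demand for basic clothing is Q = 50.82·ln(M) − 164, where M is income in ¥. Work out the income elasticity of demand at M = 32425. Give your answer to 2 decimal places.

0.14

At M = 32425: Q = 363.851.
dQ/dM = 50.82/M = 0.00156731 at this income.
η = (dQ/dM)·(M/Q) = 0.00156731 × (32425/363.851) = 0.14.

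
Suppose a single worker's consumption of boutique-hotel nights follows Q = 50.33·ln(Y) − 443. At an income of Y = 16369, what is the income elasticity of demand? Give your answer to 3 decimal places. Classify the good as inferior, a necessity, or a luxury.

1.110 (luxury)

At Y = 16369: Q = 45.359.
dQ/dY = 50.33/Y = 0.00307471 at this income.
η = (dQ/dY)·(Y/Q) = 0.00307471 × (16369/45.359) = 1.110.
Since η > 1, the good is a luxury.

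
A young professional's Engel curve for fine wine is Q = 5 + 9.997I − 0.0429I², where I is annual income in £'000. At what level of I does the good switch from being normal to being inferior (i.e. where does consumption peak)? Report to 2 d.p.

dQ/dI = 9.997 − 0.0858I.
The good is inferior where dQ/dI < 0. Setting dQ/dI = 0 gives I = 9.997 / 0.0858 = 116.52.

116.52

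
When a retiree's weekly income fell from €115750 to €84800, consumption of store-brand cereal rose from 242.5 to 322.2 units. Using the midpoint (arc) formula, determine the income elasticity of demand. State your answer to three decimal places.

-0.915

ΔQ = 322.2 − 242.5 = 79.7; midpoint Q̄ = (242.5 + 322.2)/2 = 282.35.
ΔI = 84800 − 115750 = -30950; midpoint Ī = (115750 + 84800)/2 = 100275.
η = (ΔQ/Q̄) ÷ (ΔI/Ī) = (79.7/282.35) ÷ (-30950/100275) = -0.915.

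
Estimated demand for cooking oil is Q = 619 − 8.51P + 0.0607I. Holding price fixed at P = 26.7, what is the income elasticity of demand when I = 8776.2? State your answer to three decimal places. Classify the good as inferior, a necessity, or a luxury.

At P = 26.7, I = 8776.2: Q = 924.498.
Holding P constant, ∂Q/∂I = 0.0607.
η_I = (∂Q/∂I)·(I/Q) = 0.0607 × (8776.2/924.498) = 0.576.
Since 0 < η < 1, this is a necessity.

0.576 (necessity)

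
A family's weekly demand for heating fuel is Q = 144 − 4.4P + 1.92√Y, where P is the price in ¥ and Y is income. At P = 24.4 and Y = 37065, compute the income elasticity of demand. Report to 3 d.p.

At P = 24.4, Y = 37065: Q = 406.284.
Holding P constant, ∂Q/∂Y = 1.92/(2√Y) = 0.00498642.
η_Y = (∂Q/∂Y)·(Y/Q) = 0.00498642 × (37065/406.284) = 0.455.

0.455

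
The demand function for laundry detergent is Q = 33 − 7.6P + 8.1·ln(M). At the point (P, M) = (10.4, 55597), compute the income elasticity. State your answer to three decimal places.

0.191

At P = 10.4, M = 55597: Q = 42.460.
Holding P constant, ∂Q/∂M = 8.1/M = 0.000145691.
η_M = (∂Q/∂M)·(M/Q) = 0.000145691 × (55597/42.460) = 0.191.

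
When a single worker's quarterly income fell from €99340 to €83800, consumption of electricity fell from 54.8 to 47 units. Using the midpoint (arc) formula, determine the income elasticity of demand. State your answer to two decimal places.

ΔQ = 47 − 54.8 = -7.8; midpoint Q̄ = (54.8 + 47)/2 = 50.9.
ΔI = 83800 − 99340 = -15540; midpoint Ī = (99340 + 83800)/2 = 91570.
η = (ΔQ/Q̄) ÷ (ΔI/Ī) = (-7.8/50.9) ÷ (-15540/91570) = 0.90.

0.90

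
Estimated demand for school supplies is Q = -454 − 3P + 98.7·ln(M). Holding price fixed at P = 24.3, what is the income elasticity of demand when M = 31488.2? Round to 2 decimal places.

At P = 24.3, M = 31488.2: Q = 495.372.
Holding P constant, ∂Q/∂M = 98.7/M = 0.00313451.
η_M = (∂Q/∂M)·(M/Q) = 0.00313451 × (31488.2/495.372) = 0.20.

0.20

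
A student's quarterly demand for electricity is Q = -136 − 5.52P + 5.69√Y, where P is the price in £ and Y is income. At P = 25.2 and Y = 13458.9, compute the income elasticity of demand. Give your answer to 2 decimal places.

At P = 25.2, Y = 13458.9: Q = 385.007.
Holding P constant, ∂Q/∂Y = 5.69/(2√Y) = 0.0245232.
η_Y = (∂Q/∂Y)·(Y/Q) = 0.0245232 × (13458.9/385.007) = 0.86.

0.86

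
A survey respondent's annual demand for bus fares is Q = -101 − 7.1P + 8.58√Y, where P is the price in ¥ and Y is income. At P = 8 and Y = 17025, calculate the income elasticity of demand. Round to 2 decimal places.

At P = 8, Y = 17025: Q = 961.717.
Holding P constant, ∂Q/∂Y = 8.58/(2√Y) = 0.0328786.
η_Y = (∂Q/∂Y)·(Y/Q) = 0.0328786 × (17025/961.717) = 0.58.

0.58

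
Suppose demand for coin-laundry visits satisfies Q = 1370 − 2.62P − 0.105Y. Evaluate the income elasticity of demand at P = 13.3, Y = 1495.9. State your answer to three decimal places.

At P = 13.3, Y = 1495.9: Q = 1178.085.
Holding P constant, ∂Q/∂Y = −0.105.
η_Y = (∂Q/∂Y)·(Y/Q) = -0.105 × (1495.9/1178.085) = -0.133.

-0.133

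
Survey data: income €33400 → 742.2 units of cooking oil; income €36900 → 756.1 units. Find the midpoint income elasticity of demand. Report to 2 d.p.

ΔQ = 756.1 − 742.2 = 13.9; midpoint Q̄ = (742.2 + 756.1)/2 = 749.15.
ΔI = 36900 − 33400 = 3500; midpoint Ī = (33400 + 36900)/2 = 35150.
η = (ΔQ/Q̄) ÷ (ΔI/Ī) = (13.9/749.15) ÷ (3500/35150) = 0.19.

0.19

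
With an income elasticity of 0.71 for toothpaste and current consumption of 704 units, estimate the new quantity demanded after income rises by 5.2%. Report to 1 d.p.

730.0

%ΔQ ≈ η × %ΔI = 0.71 × 5.2% = 3.692%.
New Q ≈ 704 × (1 + 0.03692) = 730.0.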